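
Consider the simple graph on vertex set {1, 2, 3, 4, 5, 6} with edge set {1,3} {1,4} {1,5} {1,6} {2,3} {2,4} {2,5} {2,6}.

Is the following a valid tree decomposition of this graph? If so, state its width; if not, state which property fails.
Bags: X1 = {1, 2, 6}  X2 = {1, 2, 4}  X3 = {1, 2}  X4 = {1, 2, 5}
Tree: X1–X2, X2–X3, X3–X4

A tree decomposition must satisfy three properties: every vertex lies in some bag; for every edge, both endpoints lie together in some bag; and for every vertex, the bags containing it form a connected subtree. Here vertex 3 appears in no bag, so the decomposition is invalid.

No — vertex 3 appears in no bag.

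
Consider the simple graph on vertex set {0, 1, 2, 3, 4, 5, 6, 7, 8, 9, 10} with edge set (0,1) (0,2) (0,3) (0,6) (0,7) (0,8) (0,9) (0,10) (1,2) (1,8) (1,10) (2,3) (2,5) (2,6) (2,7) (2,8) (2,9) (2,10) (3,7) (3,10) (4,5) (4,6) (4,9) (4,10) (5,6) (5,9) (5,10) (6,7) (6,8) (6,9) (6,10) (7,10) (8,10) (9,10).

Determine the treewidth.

4

A width-4 tree decomposition is:
Bags: B1 = {0, 2, 6, 9, 10}  B2 = {0, 2, 6, 8, 10}  B3 = {2, 5, 6, 9, 10}  B4 = {4, 5, 6, 9, 10}  B5 = {0, 2, 6, 7, 10}  B6 = {0, 1, 2, 8, 10}  B7 = {0, 2, 3, 7, 10}
Tree: B1–B2, B1–B3, B3–B4, B1–B5, B2–B6, B5–B7
The largest bag has 5 vertices, giving width 4; this decomposition certifies tw(G) ≤ 4. For the lower bound, the 5 vertices {0, 1, 2, 8, 10} are pairwise adjacent, and any tree decomposition puts a clique entirely inside one bag — forcing width ≥ 4. The upper and lower bounds meet at 4, so that is the treewidth.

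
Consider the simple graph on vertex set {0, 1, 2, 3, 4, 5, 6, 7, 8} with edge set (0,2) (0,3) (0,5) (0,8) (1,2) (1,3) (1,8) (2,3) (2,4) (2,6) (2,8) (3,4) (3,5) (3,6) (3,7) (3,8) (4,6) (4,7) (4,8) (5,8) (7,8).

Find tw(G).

3

A width-3 tree decomposition is:
Bags: B1 = {0, 3, 5, 8}  B2 = {0, 2, 3, 8}  B3 = {2, 3, 4, 8}  B4 = {3, 4, 7, 8}  B5 = {1, 2, 3, 8}  B6 = {2, 3, 4, 6}
Tree: B1–B2, B2–B3, B3–B4, B3–B5, B3–B6
Each bag holds 4 vertices, so the decomposition has width 3, which upper-bounds the treewidth. On the other hand G contains the 4-clique {0, 2, 3, 8}. A clique must lie in a single bag of any decomposition, so no decomposition can have width below 3. The upper and lower bounds meet at 3, so that is the treewidth.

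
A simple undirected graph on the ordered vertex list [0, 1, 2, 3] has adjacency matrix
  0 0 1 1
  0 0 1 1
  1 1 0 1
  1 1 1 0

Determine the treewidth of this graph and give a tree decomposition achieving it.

Every bag has size at most 3, so the width is 3 − 1 = 2 and tw(G) ≤ 2. Conversely, {0, 2, 3} is a clique of size 3, and the vertices of any clique must share a bag in every tree decomposition; so some bag has ≥ 3 vertices and tw(G) ≥ 2. Therefore the treewidth is 2.

Treewidth 2.
One such decomposition:
Bags: B1 = {0, 2, 3}  B2 = {1, 2, 3}
Tree: B1–B2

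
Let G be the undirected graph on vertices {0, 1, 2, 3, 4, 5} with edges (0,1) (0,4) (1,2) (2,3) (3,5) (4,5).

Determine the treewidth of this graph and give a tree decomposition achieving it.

Treewidth 2.
One optimal decomposition is:
Bags: B1 = {0, 1, 2}  B2 = {0, 2, 3}  B3 = {0, 3, 5}  B4 = {0, 4, 5}
Tree: B1–B2, B2–B3, B3–B4

Each bag holds 3 vertices, so the decomposition has width 2, which upper-bounds the treewidth. Since 0–1–2–3–5–4–0 is a cycle in G, G is not acyclic. Forests are exactly the graphs of treewidth ≤ 1, so tw(G) ≥ 2. Hence tw(G) = 2 exactly.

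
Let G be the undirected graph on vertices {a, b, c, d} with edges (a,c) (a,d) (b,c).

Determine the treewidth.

1

A width-1 tree decomposition is:
Bags: B1 = {b, c}  B2 = {a, c}  B3 = {a, d}
Tree: B1–B2, B2–B3
Every bag has size at most 2, so the width is 2 − 1 = 1 and tw(G) ≤ 1. G has an edge, so its treewidth is at least 1. Combining the bounds, tw(G) = 1.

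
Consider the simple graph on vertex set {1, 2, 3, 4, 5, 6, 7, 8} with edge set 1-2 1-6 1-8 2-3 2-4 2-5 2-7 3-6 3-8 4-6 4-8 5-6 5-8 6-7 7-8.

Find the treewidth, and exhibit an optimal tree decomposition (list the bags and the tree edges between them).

Treewidth 3.
One such decomposition:
Bags: B1 = {1, 2, 6, 8}  B2 = {2, 5, 6, 8}  B3 = {2, 3, 6, 8}  B4 = {2, 6, 7, 8}  B5 = {2, 4, 6, 8}
Tree: B1–B2, B2–B3, B3–B4, B4–B5

The largest bag has 4 vertices, giving width 3; this decomposition certifies tw(G) ≤ 3. For the lower bound: the 4 vertex sets {1,8}, {2,5}, {6}, {3} are disjoint, each induces a connected subgraph, and every pair is joined by at least one edge of G. Contracting each set to a single vertex therefore yields K_{4} as a minor, and since treewidth is minor-monotone, tw(G) ≥ tw(K_{4}) = 3. Hence tw(G) = 3 exactly.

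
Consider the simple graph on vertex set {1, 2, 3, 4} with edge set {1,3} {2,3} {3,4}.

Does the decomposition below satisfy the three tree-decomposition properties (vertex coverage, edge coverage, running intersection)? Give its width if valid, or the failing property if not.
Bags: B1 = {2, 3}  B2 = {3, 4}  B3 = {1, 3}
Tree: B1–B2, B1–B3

Yes; width 1.

Vertex coverage: the bags together contain {1, 2, 3, 4}, the full vertex set. Edge coverage: each edge of G has both endpoints in at least one bag. Running intersection: for every vertex, the bags containing it form a connected subtree. All three properties hold, so this is a valid tree decomposition of width max|bag| − 1 = 1, and hence tw(G) ≤ 1.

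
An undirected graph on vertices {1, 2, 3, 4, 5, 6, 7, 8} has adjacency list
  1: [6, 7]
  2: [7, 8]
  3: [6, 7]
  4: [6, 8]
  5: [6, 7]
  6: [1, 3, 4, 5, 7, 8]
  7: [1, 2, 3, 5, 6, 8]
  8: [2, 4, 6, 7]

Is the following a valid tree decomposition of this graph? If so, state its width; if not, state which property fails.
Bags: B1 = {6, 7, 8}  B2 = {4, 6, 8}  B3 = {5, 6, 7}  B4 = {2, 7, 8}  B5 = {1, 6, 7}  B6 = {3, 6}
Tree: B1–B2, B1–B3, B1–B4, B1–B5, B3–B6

No — edge (7,3) lies in no bag.

A tree decomposition must satisfy three properties: every vertex lies in some bag; for every edge, both endpoints lie together in some bag; and for every vertex, the bags containing it form a connected subtree. Here edge (7,3) lies in no bag, so the decomposition is invalid.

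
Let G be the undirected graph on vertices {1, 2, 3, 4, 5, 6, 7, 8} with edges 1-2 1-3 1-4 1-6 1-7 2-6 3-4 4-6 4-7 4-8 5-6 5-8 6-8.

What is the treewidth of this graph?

A width-2 tree decomposition is:
Bags: B1 = {1, 2, 6}  B2 = {1, 4, 6}  B3 = {1, 4, 7}  B4 = {1, 3, 4}  B5 = {4, 6, 8}  B6 = {5, 6, 8}
Tree: B1–B2, B2–B3, B3–B4, B2–B5, B5–B6
Each bag holds 3 vertices, so the decomposition has width 2, which upper-bounds the treewidth. For the lower bound, the 3 vertices {4, 6, 8} are pairwise adjacent, and any tree decomposition puts a clique entirely inside one bag — forcing width ≥ 2. The upper and lower bounds meet at 2, so that is the treewidth.

2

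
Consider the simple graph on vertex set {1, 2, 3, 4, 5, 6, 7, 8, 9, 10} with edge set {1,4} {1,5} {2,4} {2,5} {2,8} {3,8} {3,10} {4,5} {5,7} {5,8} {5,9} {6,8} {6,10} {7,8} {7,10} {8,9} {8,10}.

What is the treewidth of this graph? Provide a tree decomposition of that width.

Each bag holds 3 vertices, so the decomposition has width 2, which upper-bounds the treewidth. For the lower bound, the 3 vertices {3, 8, 10} are pairwise adjacent, and any tree decomposition puts a clique entirely inside one bag — forcing width ≥ 2. Hence tw(G) = 2 exactly.

Treewidth 2.
One such decomposition:
Bags: B1 = {5, 7, 8}  B2 = {7, 8, 10}  B3 = {2, 5, 8}  B4 = {5, 8, 9}  B5 = {6, 8, 10}  B6 = {2, 4, 5}  B7 = {3, 8, 10}  B8 = {1, 4, 5}
Tree: B1–B2, B1–B3, B1–B4, B2–B5, B3–B6, B2–B7, B6–B8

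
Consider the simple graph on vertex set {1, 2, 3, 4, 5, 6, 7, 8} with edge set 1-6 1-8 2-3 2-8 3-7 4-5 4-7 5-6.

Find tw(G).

2

A width-2 tree decomposition is:
Bags: B1 = {1, 2, 8}  B2 = {1, 2, 6}  B3 = {2, 5, 6}  B4 = {2, 4, 5}  B5 = {2, 4, 7}  B6 = {2, 3, 7}
Tree: B1–B2, B2–B3, B3–B4, B4–B5, B5–B6
Each bag holds 3 vertices, so the decomposition has width 2, which upper-bounds the treewidth. Since 2–8–1–6–5–4–7–3–2 is a cycle in G, G is not acyclic. Forests are exactly the graphs of treewidth ≤ 1, so tw(G) ≥ 2. Hence tw(G) = 2 exactly.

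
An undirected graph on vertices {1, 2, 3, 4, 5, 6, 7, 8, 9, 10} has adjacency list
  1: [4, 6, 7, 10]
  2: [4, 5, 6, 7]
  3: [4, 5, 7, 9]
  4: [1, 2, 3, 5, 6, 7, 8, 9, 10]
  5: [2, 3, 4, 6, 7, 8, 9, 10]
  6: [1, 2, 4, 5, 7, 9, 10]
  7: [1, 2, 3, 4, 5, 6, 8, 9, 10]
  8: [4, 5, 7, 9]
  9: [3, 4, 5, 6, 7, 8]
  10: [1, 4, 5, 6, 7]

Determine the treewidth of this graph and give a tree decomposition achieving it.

Treewidth 4.
Bags: B1 = {1, 4, 6, 7, 10}  B2 = {4, 5, 6, 7, 10}  B3 = {4, 5, 6, 7, 9}  B4 = {3, 4, 5, 7, 9}  B5 = {2, 4, 5, 6, 7}  B6 = {4, 5, 7, 8, 9}
Tree: B1–B2, B2–B3, B3–B4, B3–B5, B4–B6

Each bag holds 5 vertices, so the decomposition has width 4, which upper-bounds the treewidth. Conversely, {1, 4, 6, 7, 10} is a clique of size 5, and the vertices of any clique must share a bag in every tree decomposition; so some bag has ≥ 5 vertices and tw(G) ≥ 4. The upper and lower bounds meet at 4, so that is the treewidth.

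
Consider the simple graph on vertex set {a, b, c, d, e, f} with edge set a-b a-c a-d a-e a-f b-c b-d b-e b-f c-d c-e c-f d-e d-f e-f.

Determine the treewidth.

A width-5 tree decomposition is:
Bags: B1 = {a, b, c, d, e, f}
Tree: (single bag)
A single bag containing all 6 vertices is trivially a valid decomposition of width 5. Conversely, {a, b, c, d, e, f} is a clique of size 6, and the vertices of any clique must share a bag in every tree decomposition; so some bag has ≥ 6 vertices and tw(G) ≥ 5. Therefore the treewidth is 5.

5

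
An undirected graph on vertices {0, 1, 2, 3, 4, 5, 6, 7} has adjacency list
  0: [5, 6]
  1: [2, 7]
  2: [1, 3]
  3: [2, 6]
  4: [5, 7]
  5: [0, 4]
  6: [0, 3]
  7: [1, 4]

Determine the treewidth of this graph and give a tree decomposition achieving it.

Every bag has size at most 3, so the width is 3 − 1 = 2 and tw(G) ≤ 2. Since 5–0–6–3–2–1–7–4–5 is a cycle in G, G is not acyclic. Forests are exactly the graphs of treewidth ≤ 1, so tw(G) ≥ 2. The upper and lower bounds meet at 2, so that is the treewidth.

Treewidth 2.
One optimal decomposition is:
Bags: B1 = {0, 5, 6}  B2 = {3, 5, 6}  B3 = {2, 3, 5}  B4 = {1, 2, 5}  B5 = {1, 5, 7}  B6 = {4, 5, 7}
Tree: B1–B2, B2–B3, B3–B4, B4–B5, B5–B6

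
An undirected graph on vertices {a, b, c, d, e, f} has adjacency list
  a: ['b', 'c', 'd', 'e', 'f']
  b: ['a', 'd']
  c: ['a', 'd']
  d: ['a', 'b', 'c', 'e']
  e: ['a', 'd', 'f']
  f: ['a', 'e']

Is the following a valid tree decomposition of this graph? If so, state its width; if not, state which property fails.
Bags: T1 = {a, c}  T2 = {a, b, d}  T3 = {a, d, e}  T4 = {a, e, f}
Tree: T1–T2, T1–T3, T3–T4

No — edge (d,c) lies in no bag.

A tree decomposition must satisfy three properties: every vertex lies in some bag; for every edge, both endpoints lie together in some bag; and for every vertex, the bags containing it form a connected subtree. Here edge (d,c) lies in no bag, so the decomposition is invalid.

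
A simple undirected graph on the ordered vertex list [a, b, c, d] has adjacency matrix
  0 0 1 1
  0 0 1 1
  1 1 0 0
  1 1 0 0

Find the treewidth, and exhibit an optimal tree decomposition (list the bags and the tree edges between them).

Each bag holds 3 vertices, so the decomposition has width 2, which upper-bounds the treewidth. The edges d–b–c–a–d form a cycle, so G is not a tree and its treewidth is at least 2. Hence tw(G) = 2 exactly.

Treewidth 2.
One optimal decomposition is:
Bags: B1 = {b, c, d}  B2 = {a, c, d}
Tree: B1–B2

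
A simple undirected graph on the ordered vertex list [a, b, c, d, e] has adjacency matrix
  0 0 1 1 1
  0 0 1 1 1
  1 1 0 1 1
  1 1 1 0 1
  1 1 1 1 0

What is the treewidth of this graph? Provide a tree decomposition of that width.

Every bag has size at most 4, so the width is 4 − 1 = 3 and tw(G) ≤ 3. For the lower bound, the 4 vertices {a, c, d, e} are pairwise adjacent, and any tree decomposition puts a clique entirely inside one bag — forcing width ≥ 3. Combining the bounds, tw(G) = 3.

Treewidth 3.
One optimal decomposition is:
Bags: B1 = {a, c, d, e}  B2 = {b, c, d, e}
Tree: B1–B2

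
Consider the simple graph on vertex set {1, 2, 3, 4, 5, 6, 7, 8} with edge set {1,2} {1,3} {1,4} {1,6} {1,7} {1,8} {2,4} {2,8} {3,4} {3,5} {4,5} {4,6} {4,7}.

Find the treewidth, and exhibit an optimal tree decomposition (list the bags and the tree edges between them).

Treewidth 2.
One such decomposition:
Bags: B1 = {1, 2, 8}  B2 = {1, 2, 4}  B3 = {1, 4, 6}  B4 = {1, 3, 4}  B5 = {3, 4, 5}  B6 = {1, 4, 7}
Tree: B1–B2, B2–B3, B2–B4, B4–B5, B3–B6

Each bag holds 3 vertices, so the decomposition has width 2, which upper-bounds the treewidth. Conversely, {1, 2, 8} is a clique of size 3, and the vertices of any clique must share a bag in every tree decomposition; so some bag has ≥ 3 vertices and tw(G) ≥ 2. Combining the bounds, tw(G) = 2.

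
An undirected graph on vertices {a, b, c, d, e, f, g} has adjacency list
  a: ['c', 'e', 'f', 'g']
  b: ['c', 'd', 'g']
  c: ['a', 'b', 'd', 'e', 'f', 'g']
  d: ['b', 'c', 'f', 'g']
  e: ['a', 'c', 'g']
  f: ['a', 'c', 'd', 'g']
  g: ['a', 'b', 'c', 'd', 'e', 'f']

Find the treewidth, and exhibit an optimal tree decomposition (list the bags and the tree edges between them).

Each bag holds 4 vertices, so the decomposition has width 3, which upper-bounds the treewidth. Conversely, {c, d, f, g} is a clique of size 4, and the vertices of any clique must share a bag in every tree decomposition; so some bag has ≥ 4 vertices and tw(G) ≥ 3. Therefore the treewidth is 3.

Treewidth 3.
Bags: B1 = {a, c, f, g}  B2 = {c, d, f, g}  B3 = {a, c, e, g}  B4 = {b, c, d, g}
Tree: B1–B2, B1–B3, B2–B4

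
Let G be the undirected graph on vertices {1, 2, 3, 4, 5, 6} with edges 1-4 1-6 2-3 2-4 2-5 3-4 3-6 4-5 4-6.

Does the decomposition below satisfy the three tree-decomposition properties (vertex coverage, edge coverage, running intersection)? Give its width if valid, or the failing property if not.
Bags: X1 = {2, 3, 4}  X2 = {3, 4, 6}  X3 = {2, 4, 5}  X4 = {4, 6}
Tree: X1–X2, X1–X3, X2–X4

No — vertex 1 appears in no bag.

A tree decomposition must satisfy three properties: every vertex lies in some bag; for every edge, both endpoints lie together in some bag; and for every vertex, the bags containing it form a connected subtree. Here vertex 1 appears in no bag, so the decomposition is invalid.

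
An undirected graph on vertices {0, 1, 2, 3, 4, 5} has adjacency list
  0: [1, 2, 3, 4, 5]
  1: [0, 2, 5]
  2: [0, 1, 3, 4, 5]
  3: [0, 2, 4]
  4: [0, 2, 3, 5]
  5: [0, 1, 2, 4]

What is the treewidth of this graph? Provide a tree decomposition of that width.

Treewidth 3.
One optimal decomposition is:
Bags: B1 = {0, 1, 2, 5}  B2 = {0, 2, 4, 5}  B3 = {0, 2, 3, 4}
Tree: B1–B2, B2–B3

Every bag has size at most 4, so the width is 4 − 1 = 3 and tw(G) ≤ 3. Conversely, {0, 1, 2, 5} is a clique of size 4, and the vertices of any clique must share a bag in every tree decomposition; so some bag has ≥ 4 vertices and tw(G) ≥ 3. Therefore the treewidth is 3.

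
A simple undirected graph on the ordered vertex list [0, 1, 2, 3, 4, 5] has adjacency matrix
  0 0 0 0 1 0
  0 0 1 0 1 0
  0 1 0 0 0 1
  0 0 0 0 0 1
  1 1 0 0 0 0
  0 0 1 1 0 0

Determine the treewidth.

1

A width-1 tree decomposition is:
Bags: B1 = {0, 4}  B2 = {1, 4}  B3 = {1, 2}  B4 = {2, 5}  B5 = {3, 5}
Tree: B1–B2, B2–B3, B3–B4, B4–B5
Every bag has size at most 2, so the width is 2 − 1 = 1 and tw(G) ≤ 1. G has an edge, so its treewidth is at least 1. Combining the bounds, tw(G) = 1.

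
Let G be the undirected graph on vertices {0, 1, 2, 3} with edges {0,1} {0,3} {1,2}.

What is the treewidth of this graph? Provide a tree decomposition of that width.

Treewidth 1.
Bags: B1 = {0, 3}  B2 = {0, 1}  B3 = {1, 2}
Tree: B1–B2, B2–B3

The largest bag has 2 vertices, giving width 1; this decomposition certifies tw(G) ≤ 1. Any graph with an edge has treewidth ≥ 1, and G has the edge 3–0. Therefore the treewidth is 1.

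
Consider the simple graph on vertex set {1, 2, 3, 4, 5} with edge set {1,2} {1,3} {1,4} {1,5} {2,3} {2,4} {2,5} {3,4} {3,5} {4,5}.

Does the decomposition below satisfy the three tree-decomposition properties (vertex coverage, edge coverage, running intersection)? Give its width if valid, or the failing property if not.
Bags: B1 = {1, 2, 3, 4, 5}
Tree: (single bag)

Checking the three conditions: (i) the bags cover all of {1, 2, 3, 4, 5}; (ii) for each edge, some bag contains both endpoints; (iii) the bags containing any fixed vertex form a subtree. All hold, so the decomposition is valid with width 5 − 1 = 4.

Yes; width 4.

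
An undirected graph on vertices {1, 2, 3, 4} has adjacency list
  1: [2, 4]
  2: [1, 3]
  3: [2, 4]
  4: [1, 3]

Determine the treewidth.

A width-2 tree decomposition is:
Bags: B1 = {1, 2, 4}  B2 = {2, 3, 4}
Tree: B1–B2
Each bag holds 3 vertices, so the decomposition has width 2, which upper-bounds the treewidth. For the lower bound, G contains the cycle 4–1–2–3–4, so G is not a forest; only forests have treewidth ≤ 1, hence tw(G) ≥ 2. Combining the bounds, tw(G) = 2.

2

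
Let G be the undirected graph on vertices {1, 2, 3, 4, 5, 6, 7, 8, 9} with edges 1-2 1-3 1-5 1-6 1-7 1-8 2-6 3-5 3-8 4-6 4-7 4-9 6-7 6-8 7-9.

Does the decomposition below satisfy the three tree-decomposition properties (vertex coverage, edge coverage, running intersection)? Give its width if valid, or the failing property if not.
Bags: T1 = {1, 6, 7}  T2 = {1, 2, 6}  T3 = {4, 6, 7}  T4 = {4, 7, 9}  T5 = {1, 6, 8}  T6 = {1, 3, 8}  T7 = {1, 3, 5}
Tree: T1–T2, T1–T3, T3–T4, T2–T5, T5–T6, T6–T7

Vertex coverage: the bags together contain {1, 2, 3, 4, 5, 6, 7, 8, 9}, the full vertex set. Edge coverage: each edge of G has both endpoints in at least one bag. Running intersection: for every vertex, the bags containing it form a connected subtree. All three properties hold, so this is a valid tree decomposition of width max|bag| − 1 = 2, and hence tw(G) ≤ 2.

Yes; width 2.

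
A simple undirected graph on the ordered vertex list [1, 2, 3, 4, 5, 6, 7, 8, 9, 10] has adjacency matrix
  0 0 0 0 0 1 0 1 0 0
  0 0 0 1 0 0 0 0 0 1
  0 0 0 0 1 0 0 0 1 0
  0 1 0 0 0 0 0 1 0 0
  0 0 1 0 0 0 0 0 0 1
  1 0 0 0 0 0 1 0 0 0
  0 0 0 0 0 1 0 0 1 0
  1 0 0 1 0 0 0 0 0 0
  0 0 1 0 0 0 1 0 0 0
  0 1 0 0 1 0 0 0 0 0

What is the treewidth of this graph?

2

A width-2 tree decomposition is:
Bags: B1 = {1, 6, 7}  B2 = {1, 7, 8}  B3 = {4, 7, 8}  B4 = {2, 4, 7}  B5 = {2, 7, 10}  B6 = {5, 7, 10}  B7 = {3, 5, 7}  B8 = {3, 7, 9}
Tree: B1–B2, B2–B3, B3–B4, B4–B5, B5–B6, B6–B7, B7–B8
The largest bag has 3 vertices, giving width 2; this decomposition certifies tw(G) ≤ 2. Since 7–6–1–8–4–2–10–5–3–9–7 is a cycle in G, G is not acyclic. Forests are exactly the graphs of treewidth ≤ 1, so tw(G) ≥ 2. The upper and lower bounds meet at 2, so that is the treewidth.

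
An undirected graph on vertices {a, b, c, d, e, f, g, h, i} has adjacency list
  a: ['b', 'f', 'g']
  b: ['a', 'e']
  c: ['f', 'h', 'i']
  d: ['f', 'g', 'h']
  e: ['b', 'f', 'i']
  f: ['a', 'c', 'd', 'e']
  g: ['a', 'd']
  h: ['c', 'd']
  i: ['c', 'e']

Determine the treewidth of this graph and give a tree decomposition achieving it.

The largest bag has 4 vertices, giving width 3; this decomposition certifies tw(G) ≤ 3. For the lower bound: the 4 vertex sets {a,b,g}, {e}, {f}, {c,d,h,i} are disjoint, each induces a connected subgraph, and every pair is joined by at least one edge of G. Contracting each set to a single vertex therefore yields K_{4} as a minor, and since treewidth is minor-monotone, tw(G) ≥ tw(K_{4}) = 3. The upper and lower bounds meet at 3, so that is the treewidth.

Treewidth 3.
Bags: B1 = {a, b, e, g}  B2 = {a, e, f, g}  B3 = {d, e, f, g}  B4 = {d, e, f, i}  B5 = {c, d, f, i}  B6 = {c, d, h, i}
Tree: B1–B2, B2–B3, B3–B4, B4–B5, B5–B6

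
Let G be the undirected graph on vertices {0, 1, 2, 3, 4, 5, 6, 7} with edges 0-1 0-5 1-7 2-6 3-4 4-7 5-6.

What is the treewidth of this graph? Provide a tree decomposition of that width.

Each bag holds 2 vertices, so the decomposition has width 1, which upper-bounds the treewidth. G has an edge, so its treewidth is at least 1. Therefore the treewidth is 1.

Treewidth 1.
One optimal decomposition is:
Bags: B1 = {2, 6}  B2 = {5, 6}  B3 = {0, 5}  B4 = {0, 1}  B5 = {1, 7}  B6 = {4, 7}  B7 = {3, 4}
Tree: B1–B2, B2–B3, B3–B4, B4–B5, B5–B6, B6–B7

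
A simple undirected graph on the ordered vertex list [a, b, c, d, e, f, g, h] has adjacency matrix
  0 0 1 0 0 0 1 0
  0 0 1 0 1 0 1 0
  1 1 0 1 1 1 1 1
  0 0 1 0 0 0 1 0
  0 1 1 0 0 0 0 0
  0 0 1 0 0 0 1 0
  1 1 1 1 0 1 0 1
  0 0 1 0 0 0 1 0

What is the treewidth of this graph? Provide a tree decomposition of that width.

Treewidth 2.
One optimal decomposition is:
Bags: B1 = {c, g, h}  B2 = {a, c, g}  B3 = {b, c, g}  B4 = {b, c, e}  B5 = {c, d, g}  B6 = {c, f, g}
Tree: B1–B2, B1–B3, B3–B4, B3–B5, B2–B6

Each bag holds 3 vertices, so the decomposition has width 2, which upper-bounds the treewidth. For the lower bound, the 3 vertices {c, d, g} are pairwise adjacent, and any tree decomposition puts a clique entirely inside one bag — forcing width ≥ 2. Therefore the treewidth is 2.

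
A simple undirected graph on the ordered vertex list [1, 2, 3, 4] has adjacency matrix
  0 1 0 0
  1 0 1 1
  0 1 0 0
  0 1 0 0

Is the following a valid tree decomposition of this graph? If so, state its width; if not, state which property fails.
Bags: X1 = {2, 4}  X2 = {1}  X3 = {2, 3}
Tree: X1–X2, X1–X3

A tree decomposition must satisfy three properties: every vertex lies in some bag; for every edge, both endpoints lie together in some bag; and for every vertex, the bags containing it form a connected subtree. Here edge (2,1) lies in no bag, so the decomposition is invalid.

No — edge (2,1) lies in no bag.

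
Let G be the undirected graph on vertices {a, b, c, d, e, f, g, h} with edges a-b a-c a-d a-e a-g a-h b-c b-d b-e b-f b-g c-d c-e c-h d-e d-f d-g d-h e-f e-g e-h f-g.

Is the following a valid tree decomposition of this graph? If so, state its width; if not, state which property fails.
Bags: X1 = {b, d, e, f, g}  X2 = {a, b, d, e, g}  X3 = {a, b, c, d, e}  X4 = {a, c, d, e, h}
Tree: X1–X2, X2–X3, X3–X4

Vertex coverage: the bags together contain {a, b, c, d, e, f, g, h}, the full vertex set. Edge coverage: each edge of G has both endpoints in at least one bag. Running intersection: for every vertex, the bags containing it form a connected subtree. All three properties hold, so this is a valid tree decomposition of width max|bag| − 1 = 4, and hence tw(G) ≤ 4.

Yes; width 4.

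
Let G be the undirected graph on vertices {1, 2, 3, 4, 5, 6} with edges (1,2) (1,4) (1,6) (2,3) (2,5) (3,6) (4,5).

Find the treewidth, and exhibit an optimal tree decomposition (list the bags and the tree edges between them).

Each bag holds 3 vertices, so the decomposition has width 2, which upper-bounds the treewidth. The edges 6–3–2–1–6 form a cycle, so G is not a tree and its treewidth is at least 2. Combining the bounds, tw(G) = 2.

Treewidth 2.
One such decomposition:
Bags: B1 = {1, 3, 6}  B2 = {1, 2, 3}  B3 = {1, 2, 4}  B4 = {2, 4, 5}
Tree: B1–B2, B2–B3, B3–B4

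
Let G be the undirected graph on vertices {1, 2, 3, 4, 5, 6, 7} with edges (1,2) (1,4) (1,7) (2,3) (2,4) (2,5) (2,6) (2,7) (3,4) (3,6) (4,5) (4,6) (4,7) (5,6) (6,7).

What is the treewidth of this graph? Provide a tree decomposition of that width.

Treewidth 3.
One such decomposition:
Bags: B1 = {2, 4, 6, 7}  B2 = {1, 2, 4, 7}  B3 = {2, 4, 5, 6}  B4 = {2, 3, 4, 6}
Tree: B1–B2, B1–B3, B3–B4

Every bag has size at most 4, so the width is 4 − 1 = 3 and tw(G) ≤ 3. Conversely, {1, 2, 4, 7} is a clique of size 4, and the vertices of any clique must share a bag in every tree decomposition; so some bag has ≥ 4 vertices and tw(G) ≥ 3. Hence tw(G) = 3 exactly.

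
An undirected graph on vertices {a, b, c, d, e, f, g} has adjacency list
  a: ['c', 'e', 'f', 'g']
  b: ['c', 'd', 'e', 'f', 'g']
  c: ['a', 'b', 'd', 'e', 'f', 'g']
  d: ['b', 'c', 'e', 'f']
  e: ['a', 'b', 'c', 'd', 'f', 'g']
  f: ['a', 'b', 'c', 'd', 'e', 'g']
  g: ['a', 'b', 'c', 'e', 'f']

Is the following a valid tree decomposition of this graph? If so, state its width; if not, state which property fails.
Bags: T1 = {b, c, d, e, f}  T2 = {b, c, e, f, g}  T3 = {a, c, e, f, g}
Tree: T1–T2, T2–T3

Yes; width 4.

Every vertex of G appears in some bag (union = {a, b, c, d, e, f, g}); every edge is covered by a bag; and for each vertex v the set of bags containing v is connected in the bag tree. The decomposition is therefore valid. The largest bag has 5 vertices, so the width is 4.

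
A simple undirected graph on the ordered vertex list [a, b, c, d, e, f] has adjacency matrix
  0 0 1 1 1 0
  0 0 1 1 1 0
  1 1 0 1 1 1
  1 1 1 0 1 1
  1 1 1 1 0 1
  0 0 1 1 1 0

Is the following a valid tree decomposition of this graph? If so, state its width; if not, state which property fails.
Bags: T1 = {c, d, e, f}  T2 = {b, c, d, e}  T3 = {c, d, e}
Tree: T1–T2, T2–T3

No — vertex a appears in no bag.

A tree decomposition must satisfy three properties: every vertex lies in some bag; for every edge, both endpoints lie together in some bag; and for every vertex, the bags containing it form a connected subtree. Here vertex a appears in no bag, so the decomposition is invalid.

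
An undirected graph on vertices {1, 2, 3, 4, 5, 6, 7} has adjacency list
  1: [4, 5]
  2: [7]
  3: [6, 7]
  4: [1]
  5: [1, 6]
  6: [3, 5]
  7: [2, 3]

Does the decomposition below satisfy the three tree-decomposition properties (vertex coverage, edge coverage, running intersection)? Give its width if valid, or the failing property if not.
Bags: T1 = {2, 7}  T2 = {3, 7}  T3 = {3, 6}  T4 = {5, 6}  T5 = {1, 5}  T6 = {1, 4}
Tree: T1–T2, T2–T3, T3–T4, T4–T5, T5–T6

Yes; width 1.

Every vertex of G appears in some bag (union = {1, 2, 3, 4, 5, 6, 7}); every edge is covered by a bag; and for each vertex v the set of bags containing v is connected in the bag tree. The decomposition is therefore valid. The largest bag has 2 vertices, so the width is 1.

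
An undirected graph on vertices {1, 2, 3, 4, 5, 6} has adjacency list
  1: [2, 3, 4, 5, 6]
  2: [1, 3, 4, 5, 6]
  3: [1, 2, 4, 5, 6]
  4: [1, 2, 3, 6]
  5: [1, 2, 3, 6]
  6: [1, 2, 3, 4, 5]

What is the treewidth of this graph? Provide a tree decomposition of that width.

Treewidth 4.
Bags: B1 = {1, 2, 3, 5, 6}  B2 = {1, 2, 3, 4, 6}
Tree: B1–B2

The largest bag has 5 vertices, giving width 4; this decomposition certifies tw(G) ≤ 4. Conversely, {1, 2, 3, 4, 6} is a clique of size 5, and the vertices of any clique must share a bag in every tree decomposition; so some bag has ≥ 5 vertices and tw(G) ≥ 4. Therefore the treewidth is 4.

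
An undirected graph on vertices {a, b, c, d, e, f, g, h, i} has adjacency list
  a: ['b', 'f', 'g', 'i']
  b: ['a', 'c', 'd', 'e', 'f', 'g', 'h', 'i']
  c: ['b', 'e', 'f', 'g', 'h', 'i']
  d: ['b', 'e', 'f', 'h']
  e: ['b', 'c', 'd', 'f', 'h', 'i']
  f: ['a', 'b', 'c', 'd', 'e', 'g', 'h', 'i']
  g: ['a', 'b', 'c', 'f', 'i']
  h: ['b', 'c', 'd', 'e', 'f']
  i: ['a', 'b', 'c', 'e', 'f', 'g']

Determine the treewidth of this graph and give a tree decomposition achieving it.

The largest bag has 5 vertices, giving width 4; this decomposition certifies tw(G) ≤ 4. Conversely, {b, d, e, f, h} is a clique of size 5, and the vertices of any clique must share a bag in every tree decomposition; so some bag has ≥ 5 vertices and tw(G) ≥ 4. Combining the bounds, tw(G) = 4.

Treewidth 4.
One such decomposition:
Bags: B1 = {b, c, e, f, i}  B2 = {b, c, f, g, i}  B3 = {b, c, e, f, h}  B4 = {a, b, f, g, i}  B5 = {b, d, e, f, h}
Tree: B1–B2, B1–B3, B2–B4, B3–B5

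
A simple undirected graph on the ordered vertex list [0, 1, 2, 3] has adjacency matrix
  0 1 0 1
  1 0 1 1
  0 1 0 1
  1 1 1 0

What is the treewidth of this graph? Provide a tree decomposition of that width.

Every bag has size at most 3, so the width is 3 − 1 = 2 and tw(G) ≤ 2. On the other hand G contains the 3-clique {0, 1, 3}. A clique must lie in a single bag of any decomposition, so no decomposition can have width below 2. The upper and lower bounds meet at 2, so that is the treewidth.

Treewidth 2.
Bags: B1 = {1, 2, 3}  B2 = {0, 1, 3}
Tree: B1–B2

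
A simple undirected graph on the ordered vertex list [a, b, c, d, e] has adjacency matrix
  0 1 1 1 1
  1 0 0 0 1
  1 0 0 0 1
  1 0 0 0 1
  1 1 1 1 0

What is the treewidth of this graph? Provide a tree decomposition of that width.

Each bag holds 3 vertices, so the decomposition has width 2, which upper-bounds the treewidth. On the other hand G contains the 3-clique {a, d, e}. A clique must lie in a single bag of any decomposition, so no decomposition can have width below 2. The upper and lower bounds meet at 2, so that is the treewidth.

Treewidth 2.
One such decomposition:
Bags: B1 = {a, d, e}  B2 = {a, b, e}  B3 = {a, c, e}
Tree: B1–B2, B1–B3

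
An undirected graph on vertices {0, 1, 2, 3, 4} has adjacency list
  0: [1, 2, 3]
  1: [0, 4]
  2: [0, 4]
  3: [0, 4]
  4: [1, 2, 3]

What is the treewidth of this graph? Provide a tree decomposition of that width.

Treewidth 2.
One optimal decomposition is:
Bags: B1 = {0, 2, 4}  B2 = {0, 1, 4}  B3 = {0, 3, 4}
Tree: B1–B2, B2–B3

Each bag holds 3 vertices, so the decomposition has width 2, which upper-bounds the treewidth. Since 2–0–1–4–2 is a cycle in G, G is not acyclic. Forests are exactly the graphs of treewidth ≤ 1, so tw(G) ≥ 2. Combining the bounds, tw(G) = 2.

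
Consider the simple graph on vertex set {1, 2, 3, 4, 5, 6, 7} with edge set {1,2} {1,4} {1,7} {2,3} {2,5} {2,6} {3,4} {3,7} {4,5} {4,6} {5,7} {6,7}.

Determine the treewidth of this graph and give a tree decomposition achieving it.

Every bag has size at most 4, so the width is 4 − 1 = 3 and tw(G) ≤ 3. For the lower bound: the 4 vertex sets {3,4}, {2,6}, {7}, {5} are disjoint, each induces a connected subgraph, and every pair is joined by at least one edge of G. Contracting each set to a single vertex therefore yields K_{4} as a minor, and since treewidth is minor-monotone, tw(G) ≥ tw(K_{4}) = 3. Therefore the treewidth is 3.

Treewidth 3.
Bags: B1 = {2, 3, 4, 7}  B2 = {2, 4, 6, 7}  B3 = {2, 4, 5, 7}  B4 = {1, 2, 4, 7}
Tree: B1–B2, B2–B3, B3–B4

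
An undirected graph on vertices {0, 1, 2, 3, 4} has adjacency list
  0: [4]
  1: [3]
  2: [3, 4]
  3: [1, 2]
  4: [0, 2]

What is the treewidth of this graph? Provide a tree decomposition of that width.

The largest bag has 2 vertices, giving width 1; this decomposition certifies tw(G) ≤ 1. Since G has at least one edge (e.g. 3–2), it is not an edgeless graph, so tw(G) ≥ 1. The upper and lower bounds meet at 1, so that is the treewidth.

Treewidth 1.
One optimal decomposition is:
Bags: B1 = {2, 3}  B2 = {2, 4}  B3 = {1, 3}  B4 = {0, 4}
Tree: B1–B2, B1–B3, B2–B4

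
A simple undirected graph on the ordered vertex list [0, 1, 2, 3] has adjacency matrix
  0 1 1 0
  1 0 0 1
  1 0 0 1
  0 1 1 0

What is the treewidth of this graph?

2

A width-2 tree decomposition is:
Bags: B1 = {0, 1, 3}  B2 = {0, 2, 3}
Tree: B1–B2
The largest bag has 3 vertices, giving width 2; this decomposition certifies tw(G) ≤ 2. For the lower bound, G contains the cycle 0–1–3–2–0, so G is not a forest; only forests have treewidth ≤ 1, hence tw(G) ≥ 2. Therefore the treewidth is 2.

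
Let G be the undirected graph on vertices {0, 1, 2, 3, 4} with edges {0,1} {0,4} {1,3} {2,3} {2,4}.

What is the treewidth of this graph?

A width-2 tree decomposition is:
Bags: B1 = {2, 3, 4}  B2 = {0, 3, 4}  B3 = {0, 1, 3}
Tree: B1–B2, B2–B3
The largest bag has 3 vertices, giving width 2; this decomposition certifies tw(G) ≤ 2. The edges 3–2–4–0–1–3 form a cycle, so G is not a tree and its treewidth is at least 2. Therefore the treewidth is 2.

2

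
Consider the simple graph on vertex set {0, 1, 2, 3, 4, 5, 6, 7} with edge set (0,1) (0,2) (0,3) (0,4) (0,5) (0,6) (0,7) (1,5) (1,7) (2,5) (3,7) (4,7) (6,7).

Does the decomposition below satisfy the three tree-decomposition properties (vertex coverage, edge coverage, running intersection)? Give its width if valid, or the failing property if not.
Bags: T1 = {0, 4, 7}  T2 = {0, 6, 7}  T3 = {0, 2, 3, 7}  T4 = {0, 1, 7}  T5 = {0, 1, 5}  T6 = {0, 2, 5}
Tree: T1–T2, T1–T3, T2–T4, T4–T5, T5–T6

No — bags containing vertex 2 are not connected in the tree.

A tree decomposition must satisfy three properties: every vertex lies in some bag; for every edge, both endpoints lie together in some bag; and for every vertex, the bags containing it form a connected subtree. Here bags containing vertex 2 are not connected in the tree, so the decomposition is invalid.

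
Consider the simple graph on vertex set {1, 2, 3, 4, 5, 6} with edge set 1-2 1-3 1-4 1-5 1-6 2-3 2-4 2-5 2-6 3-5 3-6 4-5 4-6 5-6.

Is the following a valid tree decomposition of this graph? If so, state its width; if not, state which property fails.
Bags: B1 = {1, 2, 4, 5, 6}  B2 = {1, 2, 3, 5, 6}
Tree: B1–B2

Yes; width 4.

Every vertex of G appears in some bag (union = {1, 2, 3, 4, 5, 6}); every edge is covered by a bag; and for each vertex v the set of bags containing v is connected in the bag tree. The decomposition is therefore valid. The largest bag has 5 vertices, so the width is 4.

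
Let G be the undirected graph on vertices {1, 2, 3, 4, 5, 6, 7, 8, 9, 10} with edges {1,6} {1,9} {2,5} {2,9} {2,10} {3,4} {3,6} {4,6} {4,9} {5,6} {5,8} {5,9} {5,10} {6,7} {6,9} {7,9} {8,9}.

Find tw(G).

A width-2 tree decomposition is:
Bags: B1 = {4, 6, 9}  B2 = {6, 7, 9}  B3 = {5, 6, 9}  B4 = {5, 8, 9}  B5 = {2, 5, 9}  B6 = {2, 5, 10}  B7 = {3, 4, 6}  B8 = {1, 6, 9}
Tree: B1–B2, B1–B3, B3–B4, B4–B5, B5–B6, B1–B7, B1–B8
The largest bag has 3 vertices, giving width 2; this decomposition certifies tw(G) ≤ 2. For the lower bound, the 3 vertices {5, 8, 9} are pairwise adjacent, and any tree decomposition puts a clique entirely inside one bag — forcing width ≥ 2. Therefore the treewidth is 2.

2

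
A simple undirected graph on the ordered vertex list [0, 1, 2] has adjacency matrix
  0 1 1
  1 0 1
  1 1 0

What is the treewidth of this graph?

A width-2 tree decomposition is:
Bags: B1 = {0, 1, 2}
Tree: (single bag)
A single bag containing all 3 vertices is trivially a valid decomposition of width 2. For the lower bound, the 3 vertices {0, 1, 2} are pairwise adjacent, and any tree decomposition puts a clique entirely inside one bag — forcing width ≥ 2. Combining the bounds, tw(G) = 2.

2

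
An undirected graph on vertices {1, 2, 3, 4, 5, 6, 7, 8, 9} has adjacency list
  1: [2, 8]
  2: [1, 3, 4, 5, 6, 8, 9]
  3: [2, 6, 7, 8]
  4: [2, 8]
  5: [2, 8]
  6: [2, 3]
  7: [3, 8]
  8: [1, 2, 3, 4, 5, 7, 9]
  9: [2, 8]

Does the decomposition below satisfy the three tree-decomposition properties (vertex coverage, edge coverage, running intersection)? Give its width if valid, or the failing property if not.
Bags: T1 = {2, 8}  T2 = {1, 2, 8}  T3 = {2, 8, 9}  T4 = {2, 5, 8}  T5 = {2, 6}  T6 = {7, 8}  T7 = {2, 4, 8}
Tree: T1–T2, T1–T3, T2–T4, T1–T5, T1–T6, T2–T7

A tree decomposition must satisfy three properties: every vertex lies in some bag; for every edge, both endpoints lie together in some bag; and for every vertex, the bags containing it form a connected subtree. Here vertex 3 appears in no bag, so the decomposition is invalid.

No — vertex 3 appears in no bag.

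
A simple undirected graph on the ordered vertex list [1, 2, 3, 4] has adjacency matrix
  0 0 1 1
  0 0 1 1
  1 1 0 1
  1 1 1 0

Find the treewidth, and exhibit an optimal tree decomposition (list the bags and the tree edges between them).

Each bag holds 3 vertices, so the decomposition has width 2, which upper-bounds the treewidth. For the lower bound, the 3 vertices {1, 3, 4} are pairwise adjacent, and any tree decomposition puts a clique entirely inside one bag — forcing width ≥ 2. Therefore the treewidth is 2.

Treewidth 2.
Bags: B1 = {2, 3, 4}  B2 = {1, 3, 4}
Tree: B1–B2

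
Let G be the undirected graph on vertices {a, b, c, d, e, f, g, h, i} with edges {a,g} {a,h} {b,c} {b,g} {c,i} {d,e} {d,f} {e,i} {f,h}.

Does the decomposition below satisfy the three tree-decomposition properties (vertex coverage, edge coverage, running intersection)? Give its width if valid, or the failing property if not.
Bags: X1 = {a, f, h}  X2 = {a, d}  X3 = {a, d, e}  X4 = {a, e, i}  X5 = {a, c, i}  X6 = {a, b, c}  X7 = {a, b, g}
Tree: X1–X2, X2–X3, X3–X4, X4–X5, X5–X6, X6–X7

A tree decomposition must satisfy three properties: every vertex lies in some bag; for every edge, both endpoints lie together in some bag; and for every vertex, the bags containing it form a connected subtree. Here edge (f,d) lies in no bag, so the decomposition is invalid.

No — edge (f,d) lies in no bag.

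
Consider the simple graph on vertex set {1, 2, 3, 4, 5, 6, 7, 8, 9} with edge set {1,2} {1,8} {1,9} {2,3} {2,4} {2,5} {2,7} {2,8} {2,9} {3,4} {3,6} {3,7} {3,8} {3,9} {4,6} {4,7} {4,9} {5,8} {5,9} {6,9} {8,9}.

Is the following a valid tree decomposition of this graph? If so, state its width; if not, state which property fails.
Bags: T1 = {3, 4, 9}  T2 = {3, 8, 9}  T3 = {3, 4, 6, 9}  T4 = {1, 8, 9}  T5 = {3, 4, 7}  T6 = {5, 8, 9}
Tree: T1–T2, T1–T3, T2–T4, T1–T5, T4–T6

No — vertex 2 appears in no bag.

A tree decomposition must satisfy three properties: every vertex lies in some bag; for every edge, both endpoints lie together in some bag; and for every vertex, the bags containing it form a connected subtree. Here vertex 2 appears in no bag, so the decomposition is invalid.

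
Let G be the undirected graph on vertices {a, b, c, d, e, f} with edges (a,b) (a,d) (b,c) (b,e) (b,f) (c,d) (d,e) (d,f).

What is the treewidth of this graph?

A width-2 tree decomposition is:
Bags: B1 = {b, d, f}  B2 = {b, c, d}  B3 = {a, b, d}  B4 = {b, d, e}
Tree: B1–B2, B2–B3, B3–B4
Every bag has size at most 3, so the width is 3 − 1 = 2 and tw(G) ≤ 2. The edges f–b–c–d–f form a cycle, so G is not a tree and its treewidth is at least 2. Combining the bounds, tw(G) = 2.

2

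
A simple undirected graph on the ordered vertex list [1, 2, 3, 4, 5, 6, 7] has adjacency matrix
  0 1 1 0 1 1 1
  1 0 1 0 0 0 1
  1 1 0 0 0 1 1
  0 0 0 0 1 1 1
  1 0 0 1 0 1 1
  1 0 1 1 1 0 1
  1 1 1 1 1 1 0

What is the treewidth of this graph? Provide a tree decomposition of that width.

Every bag has size at most 4, so the width is 4 − 1 = 3 and tw(G) ≤ 3. For the lower bound, the 4 vertices {1, 2, 3, 7} are pairwise adjacent, and any tree decomposition puts a clique entirely inside one bag — forcing width ≥ 3. Therefore the treewidth is 3.

Treewidth 3.
One optimal decomposition is:
Bags: B1 = {1, 5, 6, 7}  B2 = {4, 5, 6, 7}  B3 = {1, 3, 6, 7}  B4 = {1, 2, 3, 7}
Tree: B1–B2, B1–B3, B3–B4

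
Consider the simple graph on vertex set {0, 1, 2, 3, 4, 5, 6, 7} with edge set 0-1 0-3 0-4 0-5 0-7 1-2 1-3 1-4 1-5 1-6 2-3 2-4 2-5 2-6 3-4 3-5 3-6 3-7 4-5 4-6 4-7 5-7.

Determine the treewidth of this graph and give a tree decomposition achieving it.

Treewidth 4.
Bags: B1 = {0, 1, 3, 4, 5}  B2 = {0, 3, 4, 5, 7}  B3 = {1, 2, 3, 4, 5}  B4 = {1, 2, 3, 4, 6}
Tree: B1–B2, B1–B3, B3–B4

Each bag holds 5 vertices, so the decomposition has width 4, which upper-bounds the treewidth. For the lower bound, the 5 vertices {0, 1, 3, 4, 5} are pairwise adjacent, and any tree decomposition puts a clique entirely inside one bag — forcing width ≥ 4. Combining the bounds, tw(G) = 4.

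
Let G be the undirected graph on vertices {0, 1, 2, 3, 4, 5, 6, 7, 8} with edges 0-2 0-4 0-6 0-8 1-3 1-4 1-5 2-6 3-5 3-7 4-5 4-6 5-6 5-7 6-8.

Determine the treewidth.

A width-2 tree decomposition is:
Bags: B1 = {0, 6, 8}  B2 = {0, 2, 6}  B3 = {0, 4, 6}  B4 = {4, 5, 6}  B5 = {1, 4, 5}  B6 = {1, 3, 5}  B7 = {3, 5, 7}
Tree: B1–B2, B2–B3, B3–B4, B4–B5, B5–B6, B6–B7
The largest bag has 3 vertices, giving width 2; this decomposition certifies tw(G) ≤ 2. On the other hand G contains the 3-clique {0, 6, 8}. A clique must lie in a single bag of any decomposition, so no decomposition can have width below 2. Combining the bounds, tw(G) = 2.

2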